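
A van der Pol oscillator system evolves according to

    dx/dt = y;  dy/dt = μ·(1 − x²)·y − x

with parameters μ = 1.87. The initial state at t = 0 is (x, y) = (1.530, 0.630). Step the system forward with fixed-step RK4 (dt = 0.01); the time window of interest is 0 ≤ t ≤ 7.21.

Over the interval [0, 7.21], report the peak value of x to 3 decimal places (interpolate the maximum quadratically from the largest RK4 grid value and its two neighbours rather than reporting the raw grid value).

max x = 2.019

t=0.000: state=(1.530, 0.630)
step 1 (dt=0.01): k1=(0.630, -3.110), k2=(0.614, -3.085), k3=(0.615, -3.085), k4=(0.599, -3.060); state += dt/6·(k1+2k2+2k3+k4)
t=0.010: state=(1.536, 0.599)
t=0.020: state=(1.542, 0.569)
t=0.030: state=(1.548, 0.539)
continuing one RK4 step at a time; state shown every 25 steps (Δt=0.25):
t=0.250: state=(1.605, 0.031)
t=0.500: state=(1.571, -0.270)
t=0.750: state=(1.481, -0.431)
t=1.000: state=(1.358, -0.552)
t=1.250: state=(1.204, -0.688)
t=1.500: state=(1.010, -0.882)
t=1.750: state=(0.752, -1.209)
t=2.000: state=(0.382, -1.816)
t=2.250: state=(-0.196, -2.887)
t=2.500: state=(-1.043, -3.617)
t=2.750: state=(-1.770, -1.864)
t=3.000: state=(-2.004, -0.262)
t=3.250: state=(-1.998, 0.205)
t=3.500: state=(-1.929, 0.326)
t=3.750: state=(-1.840, 0.376)
t=4.000: state=(-1.741, 0.416)
t=4.250: state=(-1.632, 0.460)
t=4.500: state=(-1.510, 0.518)
t=4.750: state=(-1.371, 0.599)
t=5.000: state=(-1.207, 0.719)
t=5.250: state=(-1.006, 0.910)
t=5.500: state=(-0.740, 1.245)
t=5.750: state=(-0.359, 1.876)
t=6.000: state=(0.239, 2.976)
t=6.250: state=(1.100, 3.602)
t=6.500: state=(1.802, 1.725)
t=6.750: state=(2.011, 0.207)
t=7.000: state=(1.997, -0.219)
t=7.210: state=(1.939, -0.319)
largest grid value and its neighbours: x(6.820)=2.01879, x(6.830)=2.01891, x(6.840)=2.01883
parabola through these three points peaks at t≈6.831 with x≈2.01891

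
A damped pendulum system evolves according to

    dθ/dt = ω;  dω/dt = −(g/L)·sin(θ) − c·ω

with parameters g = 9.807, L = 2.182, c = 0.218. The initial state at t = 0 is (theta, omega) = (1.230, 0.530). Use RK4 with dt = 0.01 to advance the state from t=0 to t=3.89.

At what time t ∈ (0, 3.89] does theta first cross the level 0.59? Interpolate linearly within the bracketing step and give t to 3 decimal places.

t=0.000: state=(1.230, 0.530)
step 1 (dt=0.01): k1=(0.530, -4.352), k2=(0.508, -4.351), k3=(0.508, -4.351), k4=(0.486, -4.350); state += dt/6·(k1+2k2+2k3+k4)
t=0.010: state=(1.235, 0.486)
t=0.020: state=(1.240, 0.443)
t=0.030: state=(1.244, 0.400)
continuing one RK4 step at a time; state shown every 20 steps (Δt=0.2):
t=0.200: state=(1.250, -0.328)
t=0.400: state=(1.102, -1.130)
t=0.600: state=(0.806, -1.802)
t=0.710: state=(0.592, -2.074)
next step: t=0.720: state=(0.571, -2.094) — theta has crossed 0.59
linear interpolation between t=0.710 (0.59222) and t=0.720 (0.57138) → t≈0.711

t = 0.711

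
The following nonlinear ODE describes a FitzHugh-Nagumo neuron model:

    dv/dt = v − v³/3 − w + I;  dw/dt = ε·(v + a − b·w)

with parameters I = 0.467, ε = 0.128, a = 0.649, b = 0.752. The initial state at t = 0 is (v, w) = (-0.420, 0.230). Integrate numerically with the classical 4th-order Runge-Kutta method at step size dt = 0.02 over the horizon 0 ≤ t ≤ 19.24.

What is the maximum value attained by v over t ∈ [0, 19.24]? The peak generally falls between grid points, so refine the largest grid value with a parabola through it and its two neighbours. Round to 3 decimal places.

max v = 1.784

t=0.000: state=(-0.420, 0.230)
step 1 (dt=0.02): k1=(-0.158, 0.007), k2=(-0.160, 0.007), k3=(-0.160, 0.007), k4=(-0.161, 0.007); state += dt/6·(k1+2k2+2k3+k4)
t=0.020: state=(-0.423, 0.230)
t=0.040: state=(-0.426, 0.230)
t=0.060: state=(-0.430, 0.230)
continuing one RK4 step at a time; state shown every 50 steps (Δt=1):
t=1.000: state=(-0.656, 0.224)
t=2.000: state=(-1.026, 0.180)
t=3.000: state=(-1.320, 0.097)
t=4.000: state=(-1.407, -0.001)
t=5.000: state=(-1.379, -0.092)
t=6.000: state=(-1.312, -0.169)
t=7.000: state=(-1.230, -0.229)
t=8.000: state=(-1.140, -0.274)
t=9.000: state=(-1.041, -0.302)
t=10.000: state=(-0.929, -0.316)
t=11.000: state=(-0.794, -0.313)
t=12.000: state=(-0.611, -0.291)
t=13.000: state=(-0.312, -0.243)
t=14.000: state=(0.316, -0.146)
t=15.000: state=(1.397, 0.052)
t=16.000: state=(1.782, 0.330)
t=17.000: state=(1.722, 0.594)
t=18.000: state=(1.604, 0.821)
t=19.000: state=(1.472, 1.013)
t=19.240: state=(1.439, 1.054)
largest grid value and its neighbours: v(16.080)=1.78389, v(16.100)=1.78396, v(16.120)=1.78393
parabola through these three points peaks at t≈16.103 with v≈1.78397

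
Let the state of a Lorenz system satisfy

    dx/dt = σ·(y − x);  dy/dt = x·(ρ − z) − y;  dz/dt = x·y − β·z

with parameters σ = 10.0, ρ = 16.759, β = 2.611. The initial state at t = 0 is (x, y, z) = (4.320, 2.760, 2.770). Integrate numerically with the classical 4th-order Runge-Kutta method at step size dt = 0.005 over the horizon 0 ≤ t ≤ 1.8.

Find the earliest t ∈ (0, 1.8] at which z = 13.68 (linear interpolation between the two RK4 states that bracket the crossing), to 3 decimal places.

t=0.000: state=(4.320, 2.760, 2.770)
step 1 (dt=0.005): k1=(-15.600, 57.672, 4.691), k2=(-13.768, 56.933, 5.170), k3=(-13.832, 56.993, 5.172), k4=(-12.059, 56.310, 5.644); state += dt/6·(k1+2k2+2k3+k4)
t=0.005: state=(4.251, 3.045, 2.796)
t=0.010: state=(4.199, 3.323, 2.826)
t=0.015: state=(4.163, 3.597, 2.862)
continuing one RK4 step at a time; state shown every 20 steps (Δt=0.1):
t=0.100: state=(5.315, 8.179, 4.375)
t=0.200: state=(9.289, 13.864, 10.711)
t=0.225: state=(10.403, 14.661, 13.452)
next step: t=0.230: state=(10.613, 14.745, 14.045) — z has crossed 13.68
linear interpolation between t=0.225 (13.45152) and t=0.230 (14.04473) → t≈0.227

t = 0.227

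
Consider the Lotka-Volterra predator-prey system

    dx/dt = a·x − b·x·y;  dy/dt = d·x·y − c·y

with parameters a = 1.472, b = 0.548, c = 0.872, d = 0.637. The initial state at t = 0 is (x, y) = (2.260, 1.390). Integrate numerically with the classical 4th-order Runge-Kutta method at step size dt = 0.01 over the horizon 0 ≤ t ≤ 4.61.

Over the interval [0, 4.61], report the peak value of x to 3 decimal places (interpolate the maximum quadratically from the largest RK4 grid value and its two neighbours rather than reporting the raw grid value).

max x = 3.100

t=0.000: state=(2.260, 1.390)
step 1 (dt=0.01): k1=(1.605, 0.789), k2=(1.606, 0.798), k3=(1.606, 0.798), k4=(1.607, 0.808); state += dt/6·(k1+2k2+2k3+k4)
t=0.010: state=(2.276, 1.398)
t=0.020: state=(2.292, 1.406)
t=0.030: state=(2.308, 1.415)
continuing one RK4 step at a time; state shown every 20 steps (Δt=0.2):
t=0.200: state=(2.579, 1.589)
t=0.400: state=(2.864, 1.889)
t=0.600: state=(3.057, 2.317)
t=0.800: state=(3.089, 2.884)
t=1.000: state=(2.915, 3.560)
t=1.200: state=(2.550, 4.242)
t=1.400: state=(2.083, 4.789)
t=1.600: state=(1.623, 5.090)
t=1.800: state=(1.242, 5.126)
t=2.000: state=(0.958, 4.949)
t=2.200: state=(0.760, 4.634)
t=2.400: state=(0.627, 4.249)
t=2.600: state=(0.540, 3.843)
t=2.800: state=(0.486, 3.445)
t=3.000: state=(0.457, 3.072)
t=3.200: state=(0.446, 2.733)
t=3.400: state=(0.452, 2.430)
t=3.600: state=(0.471, 2.164)
t=3.800: state=(0.506, 1.935)
t=4.000: state=(0.555, 1.738)
t=4.200: state=(0.622, 1.573)
t=4.400: state=(0.708, 1.438)
t=4.600: state=(0.816, 1.331)
t=4.610: state=(0.823, 1.326)
largest grid value and its neighbours: x(0.730)=3.09986, x(0.740)=3.09987, x(0.750)=3.09938
parabola through these three points peaks at t≈0.735 with x≈3.09993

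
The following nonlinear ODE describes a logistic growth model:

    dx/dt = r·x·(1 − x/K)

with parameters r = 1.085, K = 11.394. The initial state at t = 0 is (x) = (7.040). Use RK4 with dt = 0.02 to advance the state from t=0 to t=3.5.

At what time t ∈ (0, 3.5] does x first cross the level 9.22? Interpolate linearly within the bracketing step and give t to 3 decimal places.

t=0.000: state=(7.040)
step 1 (dt=0.02): k1=(2.919), k2=(2.911), k3=(2.911), k4=(2.904); state += dt/6·(k1+2k2+2k3+k4)
t=0.020: state=(7.098)
t=0.040: state=(7.156)
t=0.060: state=(7.214)
continuing one RK4 step at a time; state shown every 10 steps (Δt=0.2):
t=0.200: state=(7.607)
t=0.400: state=(8.134)
t=0.600: state=(8.615)
t=0.800: state=(9.046)
t=0.880: state=(9.203)
next step: t=0.900: state=(9.241) — x has crossed 9.22
linear interpolation between t=0.880 (9.20325) and t=0.900 (9.24139) → t≈0.889

t = 0.889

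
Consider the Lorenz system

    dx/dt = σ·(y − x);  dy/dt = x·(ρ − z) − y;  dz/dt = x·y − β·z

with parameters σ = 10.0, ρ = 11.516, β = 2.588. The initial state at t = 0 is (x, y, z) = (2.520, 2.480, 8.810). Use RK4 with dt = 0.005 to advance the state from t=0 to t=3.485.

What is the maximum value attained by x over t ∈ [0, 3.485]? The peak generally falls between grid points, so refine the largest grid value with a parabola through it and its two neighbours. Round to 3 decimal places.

max x = 7.199

t=0.000: state=(2.520, 2.480, 8.810)
step 1 (dt=0.005): k1=(-0.400, 4.339, -16.551), k2=(-0.282, 4.430, -16.419), k3=(-0.282, 4.430, -16.418), k4=(-0.164, 4.520, -16.286); state += dt/6·(k1+2k2+2k3+k4)
t=0.005: state=(2.519, 2.502, 8.728)
t=0.010: state=(2.518, 2.525, 8.647)
t=0.015: state=(2.519, 2.549, 8.568)
continuing one RK4 step at a time; state shown every 40 steps (Δt=0.2):
t=0.200: state=(3.292, 4.081, 6.679)
t=0.400: state=(5.559, 6.905, 7.924)
t=0.600: state=(7.187, 7.010, 12.531)
t=0.800: state=(5.159, 3.886, 12.653)
t=1.000: state=(3.611, 3.391, 9.751)
t=1.200: state=(4.058, 4.658, 8.129)
t=1.400: state=(5.653, 6.486, 9.222)
t=1.600: state=(6.433, 6.201, 11.951)
t=1.800: state=(5.133, 4.367, 11.823)
t=2.000: state=(4.206, 4.102, 9.926)
t=2.200: state=(4.628, 5.093, 9.022)
t=2.400: state=(5.684, 6.135, 10.047)
t=2.600: state=(5.914, 5.656, 11.558)
t=2.800: state=(5.050, 4.609, 11.202)
t=3.000: state=(4.581, 4.583, 9.995)
t=3.200: state=(4.977, 5.316, 9.625)
t=3.400: state=(5.614, 5.819, 10.462)
t=3.485: state=(5.710, 5.725, 10.903)
largest grid value and its neighbours: x(0.580)=7.19672, x(0.585)=7.19891, x(0.590)=7.19796
parabola through these three points peaks at t≈0.586 with x≈7.19897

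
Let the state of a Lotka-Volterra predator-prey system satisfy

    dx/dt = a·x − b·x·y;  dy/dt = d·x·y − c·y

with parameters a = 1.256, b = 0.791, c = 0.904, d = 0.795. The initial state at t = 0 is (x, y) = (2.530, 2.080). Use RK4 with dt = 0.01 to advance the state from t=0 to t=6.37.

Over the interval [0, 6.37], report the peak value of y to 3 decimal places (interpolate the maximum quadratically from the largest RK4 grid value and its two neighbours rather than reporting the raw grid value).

t=0.000: state=(2.530, 2.080)
step 1 (dt=0.01): k1=(-0.985, 2.303), k2=(-1.006, 2.308), k3=(-1.006, 2.308), k4=(-1.027, 2.312); state += dt/6·(k1+2k2+2k3+k4)
t=0.010: state=(2.520, 2.103)
t=0.020: state=(2.509, 2.126)
t=0.030: state=(2.499, 2.149)
continuing one RK4 step at a time; state shown every 25 steps (Δt=0.25):
t=0.250: state=(2.167, 2.656)
t=0.500: state=(1.673, 3.105)
t=0.750: state=(1.210, 3.293)
t=1.000: state=(0.867, 3.223)
t=1.250: state=(0.641, 2.981)
t=1.500: state=(0.502, 2.661)
t=1.750: state=(0.420, 2.325)
t=2.000: state=(0.375, 2.006)
t=2.250: state=(0.355, 1.720)
t=2.500: state=(0.355, 1.472)
t=2.750: state=(0.371, 1.262)
t=3.000: state=(0.403, 1.087)
t=3.250: state=(0.451, 0.943)
t=3.500: state=(0.519, 0.828)
t=3.750: state=(0.608, 0.739)
t=4.000: state=(0.724, 0.672)
t=4.250: state=(0.872, 0.628)
t=4.500: state=(1.057, 0.607)
t=4.750: state=(1.284, 0.610)
t=5.000: state=(1.553, 0.645)
t=5.250: state=(1.859, 0.722)
t=5.500: state=(2.179, 0.860)
t=5.750: state=(2.464, 1.090)
t=6.000: state=(2.631, 1.446)
t=6.250: state=(2.581, 1.945)
t=6.370: state=(2.463, 2.221)
largest grid value and its neighbours: y(0.790)=3.29769, y(0.800)=3.29774, y(0.810)=3.29739
parabola through these three points peaks at t≈0.796 with y≈3.29777

max y = 3.298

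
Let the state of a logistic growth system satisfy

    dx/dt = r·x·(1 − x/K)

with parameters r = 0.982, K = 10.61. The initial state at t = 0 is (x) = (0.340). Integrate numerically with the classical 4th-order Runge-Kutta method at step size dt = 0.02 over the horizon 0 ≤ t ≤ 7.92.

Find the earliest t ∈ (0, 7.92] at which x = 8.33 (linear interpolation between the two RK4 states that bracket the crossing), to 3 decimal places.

t=0.000: state=(0.340)
step 1 (dt=0.02): k1=(0.323), k2=(0.326), k3=(0.326), k4=(0.329); state += dt/6·(k1+2k2+2k3+k4)
t=0.020: state=(0.347)
t=0.040: state=(0.353)
t=0.060: state=(0.360)
continuing one RK4 step at a time; state shown every 25 steps (Δt=0.5):
t=0.500: state=(0.544)
t=1.000: state=(0.862)
t=1.500: state=(1.339)
t=2.000: state=(2.026)
t=2.500: state=(2.952)
t=3.000: state=(4.101)
t=3.500: state=(5.382)
t=4.000: state=(6.654)
t=4.500: state=(7.779)
t=4.780: state=(8.312)
next step: t=4.800: state=(8.348) — x has crossed 8.33
linear interpolation between t=4.780 (8.31247) and t=4.800 (8.34763) → t≈4.790

t = 4.790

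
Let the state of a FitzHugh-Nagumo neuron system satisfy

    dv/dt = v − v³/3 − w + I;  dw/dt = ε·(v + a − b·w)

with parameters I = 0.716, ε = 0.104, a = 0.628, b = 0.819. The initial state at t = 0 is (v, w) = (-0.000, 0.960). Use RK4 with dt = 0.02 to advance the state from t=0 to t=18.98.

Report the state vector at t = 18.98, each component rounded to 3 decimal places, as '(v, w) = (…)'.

t=0.000: state=(-0.000, 0.960)
step 1 (dt=0.02): k1=(-0.244, -0.016), k2=(-0.246, -0.017), k3=(-0.246, -0.017), k4=(-0.249, -0.017); state += dt/6·(k1+2k2+2k3+k4)
t=0.020: state=(-0.005, 0.960)
t=0.040: state=(-0.010, 0.959)
t=0.060: state=(-0.015, 0.959)
continuing one RK4 step at a time; state shown every 50 steps (Δt=1):
t=1.000: state=(-0.396, 0.927)
t=2.000: state=(-1.142, 0.839)
t=3.000: state=(-1.618, 0.689)
t=4.000: state=(-1.656, 0.531)
t=5.000: state=(-1.590, 0.388)
t=6.000: state=(-1.507, 0.265)
t=7.000: state=(-1.419, 0.160)
t=8.000: state=(-1.327, 0.072)
t=9.000: state=(-1.228, 0.002)
t=10.000: state=(-1.118, -0.053)
t=11.000: state=(-0.991, -0.091)
t=12.000: state=(-0.829, -0.112)
t=13.000: state=(-0.592, -0.112)
t=14.000: state=(-0.146, -0.079)
t=15.000: state=(0.869, 0.020)
t=16.000: state=(1.808, 0.225)
t=17.000: state=(1.873, 0.456)
t=18.000: state=(1.797, 0.664)
t=18.980: state=(1.712, 0.844)

(v, w) = (1.712, 0.844)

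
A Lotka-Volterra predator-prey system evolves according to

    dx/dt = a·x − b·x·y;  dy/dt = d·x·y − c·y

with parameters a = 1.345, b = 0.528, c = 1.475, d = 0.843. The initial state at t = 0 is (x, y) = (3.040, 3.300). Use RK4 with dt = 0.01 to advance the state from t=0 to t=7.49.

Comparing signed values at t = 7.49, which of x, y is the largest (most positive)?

largest component: x

t=0.000: state=(3.040, 3.300)
step 1 (dt=0.01): k1=(-1.208, 3.589), k2=(-1.234, 3.592), k3=(-1.234, 3.592), k4=(-1.261, 3.594); state += dt/6·(k1+2k2+2k3+k4)
t=0.010: state=(3.028, 3.336)
t=0.020: state=(3.015, 3.372)
t=0.030: state=(3.001, 3.408)
continuing one RK4 step at a time; state shown every 25 steps (Δt=0.25):
t=0.250: state=(2.598, 4.152)
t=0.500: state=(2.020, 4.673)
t=0.750: state=(1.517, 4.679)
t=1.000: state=(1.171, 4.284)
t=1.250: state=(0.967, 3.703)
t=1.500: state=(0.864, 3.102)
t=1.750: state=(0.833, 2.562)
t=2.000: state=(0.857, 2.116)
t=2.250: state=(0.929, 1.765)
t=2.500: state=(1.050, 1.502)
t=2.750: state=(1.220, 1.318)
t=3.000: state=(1.447, 1.207)
t=3.250: state=(1.733, 1.165)
t=3.500: state=(2.077, 1.203)
t=3.750: state=(2.461, 1.342)
t=4.000: state=(2.838, 1.623)
t=4.250: state=(3.113, 2.108)
t=4.500: state=(3.152, 2.836)
t=4.750: state=(2.864, 3.719)
t=5.000: state=(2.329, 4.456)
t=5.250: state=(1.766, 4.738)
t=5.500: state=(1.335, 4.530)
t=5.750: state=(1.060, 4.023)
t=6.000: state=(0.908, 3.417)
t=6.250: state=(0.842, 2.838)
t=6.500: state=(0.838, 2.341)
t=6.750: state=(0.885, 1.939)
t=7.000: state=(0.980, 1.631)
t=7.250: state=(1.123, 1.407)
t=7.490: state=(1.311, 1.262)
compare at T: x=1.311, y=1.262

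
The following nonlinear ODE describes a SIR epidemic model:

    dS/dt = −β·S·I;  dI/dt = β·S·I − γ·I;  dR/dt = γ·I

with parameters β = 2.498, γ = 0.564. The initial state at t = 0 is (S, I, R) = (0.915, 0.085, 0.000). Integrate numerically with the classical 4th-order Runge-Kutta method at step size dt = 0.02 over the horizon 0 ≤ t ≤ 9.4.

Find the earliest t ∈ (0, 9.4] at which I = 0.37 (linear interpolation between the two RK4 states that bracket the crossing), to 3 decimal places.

t = 1.168

t=0.000: state=(0.915, 0.085, 0.000)
step 1 (dt=0.02): k1=(-0.194, 0.146, 0.048), k2=(-0.197, 0.148, 0.049), k3=(-0.197, 0.148, 0.049), k4=(-0.200, 0.151, 0.050); state += dt/6·(k1+2k2+2k3+k4)
t=0.020: state=(0.911, 0.088, 0.001)
t=0.040: state=(0.907, 0.091, 0.002)
t=0.060: state=(0.903, 0.094, 0.003)
continuing one RK4 step at a time; state shown every 25 steps (Δt=0.5):
t=0.500: state=(0.777, 0.186, 0.037)
t=1.000: state=(0.565, 0.326, 0.109)
t=1.160: state=(0.492, 0.368, 0.140)
next step: t=1.180: state=(0.483, 0.373, 0.144) — I has crossed 0.37
linear interpolation between t=1.160 (0.36810) and t=1.180 (0.37293) → t≈1.168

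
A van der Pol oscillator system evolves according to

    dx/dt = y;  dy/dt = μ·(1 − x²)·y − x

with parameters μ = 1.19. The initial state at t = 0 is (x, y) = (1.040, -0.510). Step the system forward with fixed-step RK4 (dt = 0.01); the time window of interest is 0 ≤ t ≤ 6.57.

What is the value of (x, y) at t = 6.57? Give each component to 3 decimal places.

(x, y) = (1.426, -0.761)

t=0.000: state=(1.040, -0.510)
step 1 (dt=0.01): k1=(-0.510, -0.990), k2=(-0.515, -0.991), k3=(-0.515, -0.991), k4=(-0.520, -0.991); state += dt/6·(k1+2k2+2k3+k4)
t=0.010: state=(1.035, -0.520)
t=0.020: state=(1.030, -0.530)
t=0.030: state=(1.024, -0.540)
continuing one RK4 step at a time; state shown every 25 steps (Δt=0.25):
t=0.250: state=(0.881, -0.766)
t=0.500: state=(0.653, -1.069)
t=0.750: state=(0.338, -1.476)
t=1.000: state=(-0.096, -2.009)
t=1.250: state=(-0.663, -2.476)
t=1.500: state=(-1.275, -2.254)
t=1.750: state=(-1.717, -1.215)
t=2.000: state=(-1.895, -0.281)
t=2.250: state=(-1.897, 0.202)
t=2.500: state=(-1.815, 0.429)
t=2.750: state=(-1.690, 0.560)
t=3.000: state=(-1.536, 0.670)
t=3.250: state=(-1.354, 0.795)
t=3.500: state=(-1.135, 0.964)
t=3.750: state=(-0.865, 1.213)
t=4.000: state=(-0.517, 1.600)
t=4.250: state=(-0.049, 2.176)
t=4.500: state=(0.575, 2.781)
t=4.750: state=(1.278, 2.632)
t=5.000: state=(1.793, 1.395)
t=5.250: state=(1.992, 0.303)
t=5.500: state=(1.995, -0.207)
t=5.750: state=(1.913, -0.421)
t=6.000: state=(1.792, -0.536)
t=6.250: state=(1.647, -0.627)
t=6.500: state=(1.478, -0.728)
t=6.570: state=(1.426, -0.761)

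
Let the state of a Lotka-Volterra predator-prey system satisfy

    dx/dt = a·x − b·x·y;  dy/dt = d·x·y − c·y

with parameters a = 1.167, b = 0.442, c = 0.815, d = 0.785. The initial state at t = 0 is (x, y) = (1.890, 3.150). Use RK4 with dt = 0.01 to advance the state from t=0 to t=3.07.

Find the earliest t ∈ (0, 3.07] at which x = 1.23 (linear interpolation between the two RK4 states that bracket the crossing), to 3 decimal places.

t=0.000: state=(1.890, 3.150)
step 1 (dt=0.01): k1=(-0.426, 2.106), k2=(-0.434, 2.108), k3=(-0.434, 2.108), k4=(-0.442, 2.110); state += dt/6·(k1+2k2+2k3+k4)
t=0.010: state=(1.886, 3.171)
t=0.020: state=(1.881, 3.192)
t=0.030: state=(1.876, 3.213)
continuing one RK4 step at a time; state shown every 10 steps (Δt=0.1):
t=0.100: state=(1.839, 3.361)
t=0.200: state=(1.773, 3.571)
t=0.300: state=(1.694, 3.771)
t=0.400: state=(1.605, 3.957)
t=0.500: state=(1.509, 4.122)
t=0.600: state=(1.408, 4.260)
t=0.700: state=(1.308, 4.368)
t=0.770: state=(1.239, 4.425)
next step: t=0.780: state=(1.229, 4.432) — x has crossed 1.23
linear interpolation between t=0.770 (1.23867) and t=0.780 (1.22892) → t≈0.779

t = 0.779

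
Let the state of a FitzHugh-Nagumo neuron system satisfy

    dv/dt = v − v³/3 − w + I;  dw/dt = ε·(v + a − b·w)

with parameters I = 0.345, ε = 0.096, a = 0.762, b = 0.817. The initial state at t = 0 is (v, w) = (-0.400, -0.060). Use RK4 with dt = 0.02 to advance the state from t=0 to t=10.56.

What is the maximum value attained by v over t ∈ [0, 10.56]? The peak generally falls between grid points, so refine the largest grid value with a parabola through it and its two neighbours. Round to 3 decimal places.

t=0.000: state=(-0.400, -0.060)
step 1 (dt=0.02): k1=(0.026, 0.039), k2=(0.026, 0.039), k3=(0.026, 0.039), k4=(0.026, 0.039); state += dt/6·(k1+2k2+2k3+k4)
t=0.020: state=(-0.399, -0.059)
t=0.040: state=(-0.399, -0.058)
t=0.060: state=(-0.398, -0.058)
continuing one RK4 step at a time; state shown every 25 steps (Δt=0.5):
t=0.500: state=(-0.389, -0.040)
t=1.000: state=(-0.385, -0.021)
t=1.500: state=(-0.390, -0.003)
t=2.000: state=(-0.410, 0.015)
t=2.500: state=(-0.449, 0.030)
t=3.000: state=(-0.516, 0.042)
t=3.500: state=(-0.619, 0.050)
t=4.000: state=(-0.760, 0.051)
t=4.500: state=(-0.933, 0.045)
t=5.000: state=(-1.112, 0.031)
t=5.500: state=(-1.263, 0.010)
t=6.000: state=(-1.365, -0.017)
t=6.500: state=(-1.421, -0.046)
t=7.000: state=(-1.443, -0.076)
t=7.500: state=(-1.445, -0.105)
t=8.000: state=(-1.435, -0.133)
t=8.500: state=(-1.418, -0.159)
t=9.000: state=(-1.399, -0.184)
t=9.500: state=(-1.377, -0.206)
t=10.000: state=(-1.355, -0.226)
t=10.500: state=(-1.332, -0.245)
t=10.560: state=(-1.329, -0.247)
largest grid value and its neighbours: v(0.980)=-0.38511, v(1.000)=-0.38510, v(1.020)=-0.38511
parabola through these three points peaks at t≈1.002 with v≈-0.38510

max v = -0.385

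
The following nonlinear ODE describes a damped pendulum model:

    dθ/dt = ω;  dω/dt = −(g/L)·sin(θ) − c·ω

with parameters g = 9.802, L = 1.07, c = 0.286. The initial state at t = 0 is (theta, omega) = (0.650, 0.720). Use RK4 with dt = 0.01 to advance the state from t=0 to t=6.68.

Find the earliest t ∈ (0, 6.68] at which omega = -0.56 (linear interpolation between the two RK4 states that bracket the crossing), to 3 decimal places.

t=0.000: state=(0.650, 0.720)
step 1 (dt=0.01): k1=(0.720, -5.750), k2=(0.691, -5.768), k3=(0.691, -5.767), k4=(0.662, -5.784); state += dt/6·(k1+2k2+2k3+k4)
t=0.010: state=(0.657, 0.662)
t=0.020: state=(0.663, 0.604)
t=0.030: state=(0.669, 0.546)
t=0.220: state=(0.667, -0.555)
next step: t=0.230: state=(0.661, -0.610) — omega has crossed -0.56
linear interpolation between t=0.220 (-0.55531) and t=0.230 (-0.61012) → t≈0.221

t = 0.221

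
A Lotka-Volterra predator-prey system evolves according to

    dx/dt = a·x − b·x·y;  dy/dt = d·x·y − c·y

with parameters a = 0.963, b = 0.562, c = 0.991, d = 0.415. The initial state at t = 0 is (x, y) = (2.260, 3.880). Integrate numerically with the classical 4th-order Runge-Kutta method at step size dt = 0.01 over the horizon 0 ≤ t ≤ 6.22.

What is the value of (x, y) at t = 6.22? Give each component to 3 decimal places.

(x, y) = (4.643, 2.878)

t=0.000: state=(2.260, 3.880)
step 1 (dt=0.01): k1=(-2.752, -0.206), k2=(-2.734, -0.228), k3=(-2.734, -0.228), k4=(-2.716, -0.250); state += dt/6·(k1+2k2+2k3+k4)
t=0.010: state=(2.233, 3.878)
t=0.020: state=(2.206, 3.875)
t=0.030: state=(2.179, 3.872)
continuing one RK4 step at a time; state shown every 25 steps (Δt=0.25):
t=0.250: state=(1.683, 3.709)
t=0.500: state=(1.300, 3.375)
t=0.750: state=(1.058, 2.974)
t=1.000: state=(0.912, 2.569)
t=1.250: state=(0.831, 2.194)
t=1.500: state=(0.795, 1.863)
t=1.750: state=(0.795, 1.579)
t=2.000: state=(0.824, 1.340)
t=2.250: state=(0.881, 1.142)
t=2.500: state=(0.966, 0.981)
t=2.750: state=(1.081, 0.851)
t=3.000: state=(1.229, 0.749)
t=3.250: state=(1.416, 0.670)
t=3.500: state=(1.647, 0.613)
t=3.750: state=(1.927, 0.576)
t=4.000: state=(2.265, 0.558)
t=4.250: state=(2.664, 0.562)
t=4.500: state=(3.126, 0.593)
t=4.750: state=(3.644, 0.657)
t=5.000: state=(4.197, 0.770)
t=5.250: state=(4.735, 0.956)
t=5.500: state=(5.167, 1.249)
t=5.750: state=(5.359, 1.687)
t=6.000: state=(5.167, 2.282)
t=6.220: state=(4.643, 2.878)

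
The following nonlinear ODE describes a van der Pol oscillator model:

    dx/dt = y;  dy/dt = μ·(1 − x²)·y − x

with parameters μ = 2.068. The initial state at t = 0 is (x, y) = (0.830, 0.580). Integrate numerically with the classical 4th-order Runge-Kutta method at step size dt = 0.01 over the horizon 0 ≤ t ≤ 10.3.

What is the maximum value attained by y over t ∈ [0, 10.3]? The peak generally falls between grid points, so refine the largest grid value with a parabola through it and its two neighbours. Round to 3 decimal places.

max y = 3.900

t=0.000: state=(0.830, 0.580)
step 1 (dt=0.01): k1=(0.580, -0.457), k2=(0.578, -0.467), k3=(0.578, -0.467), k4=(0.575, -0.477); state += dt/6·(k1+2k2+2k3+k4)
t=0.010: state=(0.836, 0.575)
t=0.020: state=(0.842, 0.570)
t=0.030: state=(0.847, 0.565)
continuing one RK4 step at a time; state shown every 50 steps (Δt=0.5):
t=0.500: state=(1.028, 0.161)
t=1.000: state=(0.979, -0.350)
t=1.500: state=(0.662, -0.982)
t=2.000: state=(-0.173, -2.663)
t=2.500: state=(-1.710, -1.913)
t=3.000: state=(-1.947, 0.194)
t=3.500: state=(-1.797, 0.357)
t=4.000: state=(-1.600, 0.437)
t=4.500: state=(-1.352, 0.570)
t=5.000: state=(-1.002, 0.879)
t=5.500: state=(-0.363, 1.902)
t=6.000: state=(1.178, 3.773)
t=6.500: state=(2.019, 0.081)
t=7.000: state=(1.919, -0.314)
t=7.500: state=(1.744, -0.381)
t=8.000: state=(1.534, -0.467)
t=8.500: state=(1.264, -0.633)
t=9.000: state=(0.862, -1.053)
t=9.500: state=(0.039, -2.569)
t=10.000: state=(-1.653, -2.561)
t=10.300: state=(-2.010, -0.244)
largest grid value and its neighbours: y(5.930)=3.89795, y(5.940)=3.90003, y(5.950)=3.89578
parabola through these three points peaks at t≈5.938 with y≈3.90013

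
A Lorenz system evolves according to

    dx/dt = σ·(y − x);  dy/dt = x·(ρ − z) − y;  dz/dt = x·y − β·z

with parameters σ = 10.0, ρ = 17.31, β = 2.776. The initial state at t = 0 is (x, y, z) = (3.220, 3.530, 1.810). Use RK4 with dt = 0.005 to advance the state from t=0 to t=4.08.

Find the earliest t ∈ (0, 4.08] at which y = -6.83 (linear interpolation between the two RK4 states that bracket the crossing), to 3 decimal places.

t = 1.042

t=0.000: state=(3.220, 3.530, 1.810)
step 1 (dt=0.005): k1=(3.100, 46.380, 6.342), k2=(4.182, 46.333, 6.700), k3=(4.154, 46.372, 6.707), k4=(5.211, 46.361, 7.074); state += dt/6·(k1+2k2+2k3+k4)
t=0.005: state=(3.241, 3.762, 1.844)
t=0.010: state=(3.272, 3.994, 1.881)
t=0.015: state=(3.313, 4.227, 1.922)
continuing one RK4 step at a time; state shown every 40 steps (Δt=0.2):
t=0.200: state=(9.947, 15.255, 11.064)
t=0.400: state=(8.550, 1.715, 25.356)
t=0.600: state=(0.273, -1.120, 14.374)
t=0.800: state=(-1.107, -1.673, 8.373)
t=1.000: state=(-3.324, -5.307, 5.951)
t=1.040: state=(-4.224, -6.760, 6.187)
next step: t=1.045: state=(-4.353, -6.963, 6.248) — y has crossed -6.83
linear interpolation between t=1.040 (-6.75956) and t=1.045 (-6.96311) → t≈1.042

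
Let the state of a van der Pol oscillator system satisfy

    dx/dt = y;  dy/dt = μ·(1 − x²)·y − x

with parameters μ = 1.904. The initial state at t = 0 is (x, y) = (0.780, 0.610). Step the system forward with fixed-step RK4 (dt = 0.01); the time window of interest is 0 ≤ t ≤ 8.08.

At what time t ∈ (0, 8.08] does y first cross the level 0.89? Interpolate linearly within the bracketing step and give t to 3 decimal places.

t=0.000: state=(0.780, 0.610)
step 1 (dt=0.01): k1=(0.610, -0.325), k2=(0.608, -0.335), k3=(0.608, -0.335), k4=(0.607, -0.345); state += dt/6·(k1+2k2+2k3+k4)
t=0.010: state=(0.786, 0.607)
t=0.020: state=(0.792, 0.603)
t=0.030: state=(0.798, 0.599)
continuing one RK4 step at a time; state shown every 50 steps (Δt=0.5):
t=0.500: state=(1.007, 0.241)
t=1.000: state=(0.999, -0.272)
t=1.500: state=(0.730, -0.842)
t=2.000: state=(0.045, -2.119)
t=2.500: state=(-1.417, -2.774)
t=3.000: state=(-1.952, 0.027)
t=3.500: state=(-1.826, 0.361)
t=4.000: state=(-1.622, 0.456)
t=4.500: state=(-1.363, 0.596)
t=4.970: state=(-1.025, 0.883)
next step: t=4.980: state=(-1.016, 0.893) — y has crossed 0.89
linear interpolation between t=4.970 (0.88332) and t=4.980 (0.89283) → t≈4.977

t = 4.977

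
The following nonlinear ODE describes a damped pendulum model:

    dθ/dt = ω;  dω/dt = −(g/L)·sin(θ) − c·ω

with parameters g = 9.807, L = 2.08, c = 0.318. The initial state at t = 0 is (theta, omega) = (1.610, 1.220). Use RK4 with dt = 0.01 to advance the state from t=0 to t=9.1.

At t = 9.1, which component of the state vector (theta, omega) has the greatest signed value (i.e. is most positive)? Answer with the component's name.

largest component: omega

t=0.000: state=(1.610, 1.220)
step 1 (dt=0.01): k1=(1.220, -5.099), k2=(1.195, -5.090), k3=(1.195, -5.090), k4=(1.169, -5.081); state += dt/6·(k1+2k2+2k3+k4)
t=0.010: state=(1.622, 1.169)
t=0.020: state=(1.633, 1.118)
t=0.030: state=(1.644, 1.068)
continuing one RK4 step at a time; state shown every 50 steps (Δt=0.5):
t=0.500: state=(1.621, -1.115)
t=1.000: state=(0.574, -2.855)
t=1.500: state=(-0.792, -2.113)
t=2.000: state=(-1.287, 0.158)
t=2.500: state=(-0.703, 2.014)
t=3.000: state=(0.404, 1.992)
t=3.500: state=(0.980, 0.193)
t=4.000: state=(0.621, -1.487)
t=4.500: state=(-0.248, -1.650)
t=5.000: state=(-0.756, -0.247)
t=5.500: state=(-0.498, 1.160)
t=6.000: state=(0.188, 1.312)
t=6.500: state=(0.593, 0.190)
t=7.000: state=(0.379, -0.939)
t=7.500: state=(-0.166, -1.022)
t=8.000: state=(-0.470, -0.105)
t=8.500: state=(-0.279, 0.775)
t=9.000: state=(0.154, 0.784)
t=9.100: state=(0.227, 0.671)
compare at T: theta=0.227, omega=0.671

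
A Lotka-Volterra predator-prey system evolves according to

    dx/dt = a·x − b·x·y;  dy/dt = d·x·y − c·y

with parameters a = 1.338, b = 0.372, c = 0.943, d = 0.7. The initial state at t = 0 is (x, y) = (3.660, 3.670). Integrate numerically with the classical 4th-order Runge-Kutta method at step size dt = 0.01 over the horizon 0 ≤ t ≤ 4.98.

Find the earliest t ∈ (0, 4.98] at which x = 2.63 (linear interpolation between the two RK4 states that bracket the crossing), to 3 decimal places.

t=0.000: state=(3.660, 3.670)
step 1 (dt=0.01): k1=(-0.100, 5.942), k2=(-0.140, 5.989), k3=(-0.140, 5.988), k4=(-0.181, 6.035); state += dt/6·(k1+2k2+2k3+k4)
t=0.010: state=(3.659, 3.730)
t=0.020: state=(3.656, 3.791)
t=0.030: state=(3.653, 3.852)
continuing one RK4 step at a time; state shown every 20 steps (Δt=0.2):
t=0.200: state=(3.468, 5.026)
t=0.400: state=(2.946, 6.542)
t=0.490: state=(2.641, 7.168)
next step: t=0.500: state=(2.606, 7.232) — x has crossed 2.63
linear interpolation between t=0.490 (2.64138) and t=0.500 (2.60621) → t≈0.493

t = 0.493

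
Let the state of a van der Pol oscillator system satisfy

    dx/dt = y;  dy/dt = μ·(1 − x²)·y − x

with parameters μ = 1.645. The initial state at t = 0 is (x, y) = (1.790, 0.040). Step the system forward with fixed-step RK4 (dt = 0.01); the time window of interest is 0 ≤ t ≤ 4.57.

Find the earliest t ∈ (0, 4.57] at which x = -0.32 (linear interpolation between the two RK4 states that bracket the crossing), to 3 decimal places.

t=0.000: state=(1.790, 0.040)
step 1 (dt=0.01): k1=(0.040, -1.935), k2=(0.030, -1.900), k3=(0.030, -1.901), k4=(0.021, -1.866); state += dt/6·(k1+2k2+2k3+k4)
t=0.010: state=(1.790, 0.021)
t=0.020: state=(1.790, 0.003)
t=0.030: state=(1.790, -0.015)
continuing one RK4 step at a time; state shown every 20 steps (Δt=0.2):
t=0.200: state=(1.767, -0.235)
t=0.400: state=(1.705, -0.376)
t=0.600: state=(1.620, -0.464)
t=0.800: state=(1.520, -0.537)
t=1.000: state=(1.405, -0.614)
t=1.200: state=(1.273, -0.709)
t=1.400: state=(1.119, -0.839)
t=1.600: state=(0.934, -1.028)
t=1.800: state=(0.701, -1.318)
t=2.000: state=(0.395, -1.777)
t=2.200: state=(-0.026, -2.475)
t=2.300: state=(-0.294, -2.886)
next step: t=2.310: state=(-0.323, -2.926) — x has crossed -0.32
linear interpolation between t=2.300 (-0.29360) and t=2.310 (-0.32266) → t≈2.309

t = 2.309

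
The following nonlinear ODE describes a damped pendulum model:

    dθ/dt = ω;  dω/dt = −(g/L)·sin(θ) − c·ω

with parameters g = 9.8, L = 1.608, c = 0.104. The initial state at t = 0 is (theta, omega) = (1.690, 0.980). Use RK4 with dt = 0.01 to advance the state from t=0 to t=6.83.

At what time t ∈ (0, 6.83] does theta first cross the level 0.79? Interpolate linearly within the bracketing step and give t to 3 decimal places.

t = 0.740

t=0.000: state=(1.690, 0.980)
step 1 (dt=0.01): k1=(0.980, -6.153), k2=(0.949, -6.146), k3=(0.949, -6.146), k4=(0.919, -6.140); state += dt/6·(k1+2k2+2k3+k4)
t=0.010: state=(1.699, 0.919)
t=0.020: state=(1.708, 0.857)
t=0.030: state=(1.717, 0.796)
continuing one RK4 step at a time; state shown every 25 steps (Δt=0.25):
t=0.250: state=(1.746, -0.525)
t=0.500: state=(1.429, -2.007)
t=0.740: state=(0.790, -3.244)
next step: t=0.750: state=(0.757, -3.283) — theta has crossed 0.79
linear interpolation between t=0.740 (0.79001) and t=0.750 (0.75737) → t≈0.740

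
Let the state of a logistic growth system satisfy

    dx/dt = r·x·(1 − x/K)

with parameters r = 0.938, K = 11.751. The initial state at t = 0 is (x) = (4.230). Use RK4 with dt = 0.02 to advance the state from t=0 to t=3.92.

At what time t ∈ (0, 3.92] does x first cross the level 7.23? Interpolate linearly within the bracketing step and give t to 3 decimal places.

t=0.000: state=(4.230)
step 1 (dt=0.02): k1=(2.539), k2=(2.546), k3=(2.546), k4=(2.553); state += dt/6·(k1+2k2+2k3+k4)
t=0.020: state=(4.281)
t=0.040: state=(4.332)
t=0.060: state=(4.384)
continuing one RK4 step at a time; state shown every 10 steps (Δt=0.2):
t=0.200: state=(4.750)
t=0.400: state=(5.289)
t=0.600: state=(5.838)
t=0.800: state=(6.388)
t=1.000: state=(6.929)
t=1.100: state=(7.193)
next step: t=1.120: state=(7.245) — x has crossed 7.23
linear interpolation between t=1.100 (7.19322) and t=1.120 (7.24545) → t≈1.114

t = 1.114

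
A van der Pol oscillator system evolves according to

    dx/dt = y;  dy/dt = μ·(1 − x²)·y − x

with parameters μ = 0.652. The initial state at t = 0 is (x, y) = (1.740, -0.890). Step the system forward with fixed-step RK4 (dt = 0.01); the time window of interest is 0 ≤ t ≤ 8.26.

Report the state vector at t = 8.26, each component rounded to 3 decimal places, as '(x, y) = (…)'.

(x, y) = (-1.261, -2.112)

t=0.000: state=(1.740, -0.890)
step 1 (dt=0.01): k1=(-0.890, -0.563), k2=(-0.893, -0.564), k3=(-0.893, -0.564), k4=(-0.896, -0.565); state += dt/6·(k1+2k2+2k3+k4)
t=0.010: state=(1.731, -0.896)
t=0.020: state=(1.722, -0.901)
t=0.030: state=(1.713, -0.907)
continuing one RK4 step at a time; state shown every 50 steps (Δt=0.5):
t=0.500: state=(1.217, -1.224)
t=1.000: state=(0.480, -1.773)
t=1.500: state=(-0.577, -2.385)
t=2.000: state=(-1.654, -1.571)
t=2.500: state=(-2.024, -0.041)
t=3.000: state=(-1.851, 0.630)
t=3.500: state=(-1.441, 1.000)
t=4.000: state=(-0.837, 1.450)
t=4.500: state=(0.048, 2.111)
t=5.000: state=(1.188, 2.183)
t=5.500: state=(1.927, 0.663)
t=6.000: state=(1.957, -0.383)
t=6.500: state=(1.642, -0.832)
t=7.000: state=(1.133, -1.219)
t=7.500: state=(0.391, -1.793)
t=8.000: state=(-0.668, -2.349)
t=8.260: state=(-1.261, -2.112)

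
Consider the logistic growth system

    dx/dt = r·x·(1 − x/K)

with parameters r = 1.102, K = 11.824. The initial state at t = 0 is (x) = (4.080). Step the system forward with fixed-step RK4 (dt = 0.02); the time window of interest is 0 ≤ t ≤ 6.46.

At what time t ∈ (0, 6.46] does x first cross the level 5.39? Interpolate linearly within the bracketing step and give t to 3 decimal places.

t=0.000: state=(4.080)
step 1 (dt=0.02): k1=(2.945), k2=(2.955), k3=(2.955), k4=(2.965); state += dt/6·(k1+2k2+2k3+k4)
t=0.020: state=(4.139)
t=0.040: state=(4.199)
t=0.060: state=(4.258)
t=0.420: state=(5.387)
next step: t=0.440: state=(5.452) — x has crossed 5.39
linear interpolation between t=0.420 (5.38727) and t=0.440 (5.45197) → t≈0.421

t = 0.421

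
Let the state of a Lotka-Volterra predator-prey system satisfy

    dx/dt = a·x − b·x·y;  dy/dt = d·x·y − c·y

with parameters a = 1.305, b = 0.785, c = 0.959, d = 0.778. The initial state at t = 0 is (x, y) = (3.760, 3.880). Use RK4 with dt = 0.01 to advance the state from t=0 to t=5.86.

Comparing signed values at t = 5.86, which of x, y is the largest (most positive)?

t=0.000: state=(3.760, 3.880)
step 1 (dt=0.01): k1=(-6.545, 7.629), k2=(-6.600, 7.604), k3=(-6.599, 7.603), k4=(-6.651, 7.576); state += dt/6·(k1+2k2+2k3+k4)
t=0.010: state=(3.694, 3.956)
t=0.020: state=(3.627, 4.031)
t=0.030: state=(3.559, 4.106)
continuing one RK4 step at a time; state shown every 20 steps (Δt=0.2):
t=0.200: state=(2.381, 5.164)
t=0.400: state=(1.308, 5.643)
t=0.600: state=(0.708, 5.421)
t=0.800: state=(0.409, 4.868)
t=1.000: state=(0.260, 4.227)
t=1.200: state=(0.182, 3.609)
t=1.400: state=(0.141, 3.054)
t=1.600: state=(0.117, 2.572)
t=1.800: state=(0.105, 2.160)
t=2.000: state=(0.100, 1.811)
t=2.200: state=(0.100, 1.519)
t=2.400: state=(0.104, 1.274)
t=2.600: state=(0.113, 1.069)
t=2.800: state=(0.126, 0.899)
t=3.000: state=(0.143, 0.758)
t=3.200: state=(0.167, 0.641)
t=3.400: state=(0.197, 0.544)
t=3.600: state=(0.237, 0.465)
t=3.800: state=(0.287, 0.399)
t=4.000: state=(0.352, 0.346)
t=4.200: state=(0.434, 0.304)
t=4.400: state=(0.538, 0.270)
t=4.600: state=(0.671, 0.245)
t=4.800: state=(0.840, 0.227)
t=5.000: state=(1.053, 0.217)
t=5.200: state=(1.321, 0.216)
t=5.400: state=(1.657, 0.224)
t=5.600: state=(2.074, 0.247)
t=5.800: state=(2.582, 0.293)
t=5.860: state=(2.753, 0.313)
compare at T: x=2.753, y=0.313

largest component: x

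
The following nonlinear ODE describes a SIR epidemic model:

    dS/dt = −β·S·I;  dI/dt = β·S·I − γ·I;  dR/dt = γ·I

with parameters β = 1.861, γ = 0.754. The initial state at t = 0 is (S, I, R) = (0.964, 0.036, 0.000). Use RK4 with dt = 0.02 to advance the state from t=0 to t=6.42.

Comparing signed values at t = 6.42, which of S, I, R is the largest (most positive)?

largest component: R

t=0.000: state=(0.964, 0.036, 0.000)
step 1 (dt=0.02): k1=(-0.065, 0.037, 0.027), k2=(-0.065, 0.038, 0.027), k3=(-0.065, 0.038, 0.027), k4=(-0.066, 0.038, 0.028); state += dt/6·(k1+2k2+2k3+k4)
t=0.020: state=(0.963, 0.037, 0.001)
t=0.040: state=(0.961, 0.038, 0.001)
t=0.060: state=(0.960, 0.038, 0.002)
continuing one RK4 step at a time; state shown every 25 steps (Δt=0.5):
t=0.500: state=(0.923, 0.059, 0.018)
t=1.000: state=(0.860, 0.094, 0.046)
t=1.500: state=(0.773, 0.138, 0.090)
t=2.000: state=(0.665, 0.185, 0.150)
t=2.500: state=(0.550, 0.223, 0.228)
t=3.000: state=(0.442, 0.242, 0.316)
t=3.500: state=(0.353, 0.240, 0.407)
t=4.000: state=(0.284, 0.221, 0.495)
t=4.500: state=(0.234, 0.193, 0.573)
t=5.000: state=(0.199, 0.162, 0.640)
t=5.500: state=(0.173, 0.132, 0.695)
t=6.000: state=(0.155, 0.105, 0.739)
t=6.420: state=(0.144, 0.086, 0.770)
compare at T: S=0.144, I=0.086, R=0.770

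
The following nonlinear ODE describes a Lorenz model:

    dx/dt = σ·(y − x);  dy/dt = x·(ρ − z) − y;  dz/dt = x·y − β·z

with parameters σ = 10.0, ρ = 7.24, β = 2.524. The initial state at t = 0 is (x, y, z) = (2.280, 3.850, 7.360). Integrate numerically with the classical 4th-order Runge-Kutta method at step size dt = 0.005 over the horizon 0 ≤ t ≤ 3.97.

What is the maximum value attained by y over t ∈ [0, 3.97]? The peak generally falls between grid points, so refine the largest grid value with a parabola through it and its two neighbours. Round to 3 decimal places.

t=0.000: state=(2.280, 3.850, 7.360)
step 1 (dt=0.005): k1=(15.700, -4.124, -9.799), k2=(15.204, -4.061, -9.610), k3=(15.218, -4.062, -9.615), k4=(14.736, -3.999, -9.432); state += dt/6·(k1+2k2+2k3+k4)
t=0.005: state=(2.356, 3.830, 7.312)
t=0.010: state=(2.427, 3.810, 7.266)
t=0.015: state=(2.494, 3.791, 7.221)
continuing one RK4 step at a time; state shown every 40 steps (Δt=0.2):
t=0.200: state=(3.378, 3.492, 6.179)
t=0.400: state=(3.582, 3.717, 5.691)
t=0.600: state=(3.920, 4.103, 5.755)
t=0.800: state=(4.212, 4.299, 6.199)
t=1.000: state=(4.223, 4.153, 6.571)
t=1.200: state=(4.005, 3.882, 6.553)
t=1.400: state=(3.814, 3.758, 6.275)
t=1.600: state=(3.797, 3.832, 6.041)
t=1.800: state=(3.920, 3.996, 6.021)
t=2.000: state=(4.053, 4.099, 6.185)
t=2.200: state=(4.082, 4.066, 6.355)
t=2.400: state=(4.007, 3.957, 6.383)
t=2.600: state=(3.919, 3.887, 6.284)
t=2.800: state=(3.894, 3.901, 6.174)
t=3.000: state=(3.936, 3.967, 6.145)
t=3.200: state=(3.995, 4.018, 6.201)
t=3.400: state=(4.017, 4.015, 6.276)
t=3.600: state=(3.993, 3.974, 6.302)
t=3.800: state=(3.955, 3.939, 6.269)
t=3.970: state=(3.938, 3.935, 6.227)
largest grid value and its neighbours: y(0.805)=4.29918, y(0.810)=4.29925, y(0.815)=4.29909
parabola through these three points peaks at t≈0.809 with y≈4.29926

max y = 4.299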